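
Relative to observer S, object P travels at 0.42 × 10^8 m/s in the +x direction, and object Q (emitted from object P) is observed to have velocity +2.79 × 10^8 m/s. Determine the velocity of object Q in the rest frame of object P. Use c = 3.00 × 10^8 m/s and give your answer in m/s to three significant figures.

v = 0.140c, u = 0.930c.
Invert the composition law: u' = (u − v)/(1 − uv/c²).
u' = (0.930 − 0.140) / (1 − (0.930)(0.140)) = 0.7900/0.8698 = 0.9083.
u' = 0.9083 × 3.00 × 10^8 m/s.

+2.72 × 10^8 m/s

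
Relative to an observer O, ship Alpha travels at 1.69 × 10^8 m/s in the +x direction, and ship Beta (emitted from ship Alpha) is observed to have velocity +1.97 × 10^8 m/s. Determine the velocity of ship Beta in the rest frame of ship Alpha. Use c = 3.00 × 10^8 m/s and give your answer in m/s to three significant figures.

+4.44 × 10^7 m/s

v = 0.563c, u = 0.657c.
Invert the composition law: u' = (u − v)/(1 − uv/c²).
u' = (0.657 − 0.563) / (1 − (0.657)(0.563)) = 0.0933/0.6301 = 0.1481.
u' = 0.1481 × 3.00 × 10^8 m/s.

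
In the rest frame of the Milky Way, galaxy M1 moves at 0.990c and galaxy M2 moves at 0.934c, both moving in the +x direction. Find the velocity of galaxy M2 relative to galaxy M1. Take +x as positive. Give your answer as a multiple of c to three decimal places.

-0.743c

β_A = 0.990, β_B = 0.934.
Transform to A's frame with the inverse velocity-addition law: u' = (u − v)/(1 − uv/c²), taking u = β_B and v = β_A.
u' = (0.934 − 0.990) / (1 − (0.990)(0.934)) = -0.0560/0.0753 = -0.7433.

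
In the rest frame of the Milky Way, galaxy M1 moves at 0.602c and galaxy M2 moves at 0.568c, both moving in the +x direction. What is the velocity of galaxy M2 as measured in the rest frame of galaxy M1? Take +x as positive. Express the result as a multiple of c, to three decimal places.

β_A = 0.602, β_B = 0.568.
Transform to A's frame with the inverse velocity-addition law: u' = (u − v)/(1 − uv/c²), taking u = β_B and v = β_A.
u' = (0.568 − 0.602) / (1 − (0.602)(0.568)) = -0.0340/0.6581 = -0.0517.

-0.052c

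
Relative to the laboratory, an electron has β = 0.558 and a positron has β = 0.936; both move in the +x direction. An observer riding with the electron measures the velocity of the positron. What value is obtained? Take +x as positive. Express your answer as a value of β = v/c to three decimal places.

β_A = 0.558, β_B = 0.936.
Transform to A's frame with the inverse velocity-addition law: u' = (u − v)/(1 − uv/c²), taking u = β_B and v = β_A.
u' = (0.936 − 0.558) / (1 − (0.558)(0.936)) = 0.3780/0.4777 = 0.7913.

β = +0.791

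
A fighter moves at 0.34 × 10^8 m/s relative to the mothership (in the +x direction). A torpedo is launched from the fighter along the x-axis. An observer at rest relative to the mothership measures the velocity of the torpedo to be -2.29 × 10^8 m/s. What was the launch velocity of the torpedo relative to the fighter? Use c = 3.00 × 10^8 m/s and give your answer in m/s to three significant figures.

-2.42 × 10^8 m/s

v = 0.113c, u = -0.763c.
Invert the composition law: u' = (u − v)/(1 − uv/c²).
u' = (-0.763 − 0.113) / (1 − (-0.763)(0.113)) = -0.8767/1.0865 = -0.8069.
u' = -0.8069 × 3.00 × 10^8 m/s.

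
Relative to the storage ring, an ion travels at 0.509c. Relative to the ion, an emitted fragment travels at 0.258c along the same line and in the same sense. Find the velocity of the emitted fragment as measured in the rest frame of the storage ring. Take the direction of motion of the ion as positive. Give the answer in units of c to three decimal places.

With v = 0.509 and u' = 0.258 (in units of c),
u = (u' + v)/(1 + u'v/c²):
u = (0.258 + 0.509) / (1 + 0.258·0.509) = 0.7670/1.1313 = 0.6780
(Galilean addition would give +0.767c.)

0.678c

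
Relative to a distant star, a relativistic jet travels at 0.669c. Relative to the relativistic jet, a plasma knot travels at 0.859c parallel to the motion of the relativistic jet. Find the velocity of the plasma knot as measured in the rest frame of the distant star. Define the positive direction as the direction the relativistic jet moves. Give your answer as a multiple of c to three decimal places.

0.970c

With v = 0.669 and u' = 0.859 (in units of c),
u = (u' + v)/(1 + u'v/c²):
u = (0.859 + 0.669) / (1 + 0.859·0.669) = 1.5280/1.5747 = 0.9704
(Galilean addition would give +1.528c, exceeding c.)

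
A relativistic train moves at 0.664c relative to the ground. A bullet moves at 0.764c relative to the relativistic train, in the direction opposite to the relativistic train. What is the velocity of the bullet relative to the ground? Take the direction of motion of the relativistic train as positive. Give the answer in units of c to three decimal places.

-0.203c

With v = 0.664 and u' = -0.764 (in units of c),
u = (u' + v)/(1 + u'v/c²):
u = (-0.764 + 0.664) / (1 + (-0.764)·0.664) = -0.1000/0.4927 = -0.2030
(Galilean addition would give -0.100c.)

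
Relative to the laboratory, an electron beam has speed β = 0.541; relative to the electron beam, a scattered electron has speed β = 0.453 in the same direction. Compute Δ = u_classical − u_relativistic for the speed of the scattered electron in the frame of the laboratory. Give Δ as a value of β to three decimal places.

Galilean: u_cl = 0.453 + 0.541 = 0.9940.
Relativistic: u_rel = (0.453 + 0.541) / (1 + 0.453·0.541) = 0.9940/1.2451 = 0.7983.
Δ = 0.9940 − 0.7983 = 0.1957.

Δ = 0.196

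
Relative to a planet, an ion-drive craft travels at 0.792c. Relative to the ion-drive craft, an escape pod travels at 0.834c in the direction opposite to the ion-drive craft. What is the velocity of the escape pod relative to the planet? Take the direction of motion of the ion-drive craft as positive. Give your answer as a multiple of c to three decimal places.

With v = 0.792 and u' = -0.834 (in units of c),
u = (u' + v)/(1 + u'v/c²):
u = (-0.834 + 0.792) / (1 + (-0.834)·0.792) = -0.0420/0.3395 = -0.1237
(Galilean addition would give -0.042c.)

-0.124c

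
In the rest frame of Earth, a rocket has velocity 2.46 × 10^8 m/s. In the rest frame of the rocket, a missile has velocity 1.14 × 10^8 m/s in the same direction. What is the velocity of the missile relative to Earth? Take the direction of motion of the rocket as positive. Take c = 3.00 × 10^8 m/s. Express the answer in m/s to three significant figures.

2.74 × 10^8 m/s

In units of c (dividing by 3.00 × 10^8 m/s): v = 0.820, u' = 0.380.
u = (u' + v)/(1 + u'v/c²):
u = (0.380 + 0.820) / (1 + 0.380·0.820) = 1.2000/1.3116 = 0.9149
(Galilean addition would give +1.200c, exceeding c.)
Converting back: u = 0.9149 × 3.00 × 10^8 m/s.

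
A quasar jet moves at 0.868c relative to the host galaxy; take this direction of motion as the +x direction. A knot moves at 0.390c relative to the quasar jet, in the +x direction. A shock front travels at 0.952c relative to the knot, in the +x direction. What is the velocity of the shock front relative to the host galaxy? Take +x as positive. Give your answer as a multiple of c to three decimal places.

Apply u = (u' + v)/(1 + u'v/c²) successively, working outward toward the host galaxy.
Start: velocity of the quasar jet relative to the host galaxy = 0.8680c.
Compose with the knot (u' = 0.390 in the quasar jet frame): u_1 = (0.390 + 0.868) / (1 + 0.390·0.868) = 1.2580/1.3385 = 0.9398.
Compose with the shock front (u' = 0.952 in the knot frame): u_2 = (0.952 + 0.940) / (1 + 0.952·0.940) = 1.8918/1.8947 = 0.9985.

0.998c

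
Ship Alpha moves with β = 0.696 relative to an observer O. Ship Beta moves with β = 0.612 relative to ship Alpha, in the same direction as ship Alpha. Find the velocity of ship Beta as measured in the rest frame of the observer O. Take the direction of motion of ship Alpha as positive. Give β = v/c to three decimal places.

β = 0.917

With v = 0.696 and u' = 0.612 (in units of c),
u = (u' + v)/(1 + u'v/c²):
u = (0.612 + 0.696) / (1 + 0.612·0.696) = 1.3080/1.4260 = 0.9173
(Galilean addition would give +1.308c, exceeding c.)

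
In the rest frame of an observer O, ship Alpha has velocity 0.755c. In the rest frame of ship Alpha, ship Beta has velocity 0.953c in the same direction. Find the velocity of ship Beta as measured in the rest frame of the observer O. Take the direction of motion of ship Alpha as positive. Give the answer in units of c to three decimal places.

0.993c

With v = 0.755 and u' = 0.953 (in units of c),
u = (u' + v)/(1 + u'v/c²):
u = (0.953 + 0.755) / (1 + 0.953·0.755) = 1.7080/1.7195 = 0.9933
(Galilean addition would give +1.708c, exceeding c.)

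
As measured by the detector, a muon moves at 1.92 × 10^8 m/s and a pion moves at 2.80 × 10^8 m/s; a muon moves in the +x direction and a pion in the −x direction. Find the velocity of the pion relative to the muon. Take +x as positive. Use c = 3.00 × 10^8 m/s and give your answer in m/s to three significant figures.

-2.95 × 10^8 m/s

β_A = 0.640, β_B = -0.933 (dividing each by c = 3.00 × 10^8 m/s).
Transform to A's frame with the inverse velocity-addition law: u' = (u − v)/(1 − uv/c²), taking u = β_B and v = β_A.
u' = (-0.933 − 0.640) / (1 − (0.640)(-0.933)) = -1.5733/1.5973 = -0.9850.
u' = -0.9850 × 3.00 × 10^8 m/s.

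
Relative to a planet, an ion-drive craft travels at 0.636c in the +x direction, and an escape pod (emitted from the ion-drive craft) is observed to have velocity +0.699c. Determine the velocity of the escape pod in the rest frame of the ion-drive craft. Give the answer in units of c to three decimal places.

Invert the composition law: u' = (u − v)/(1 − uv/c²).
u' = (0.699 − 0.636) / (1 − (0.699)(0.636)) = 0.0630/0.5554 = 0.1134.

+0.113c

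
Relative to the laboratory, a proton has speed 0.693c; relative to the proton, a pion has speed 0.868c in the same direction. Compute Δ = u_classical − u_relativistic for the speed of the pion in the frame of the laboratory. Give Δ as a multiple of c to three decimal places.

Δ = 0.586c

Galilean: u_cl = 0.868 + 0.693 = 1.5610.
Relativistic: u_rel = (0.868 + 0.693) / (1 + 0.868·0.693) = 1.5610/1.6015 = 0.9747.
Δ = 1.5610 − 0.9747 = 0.5863.
(The classical prediction exceeds c; the relativistic result does not.)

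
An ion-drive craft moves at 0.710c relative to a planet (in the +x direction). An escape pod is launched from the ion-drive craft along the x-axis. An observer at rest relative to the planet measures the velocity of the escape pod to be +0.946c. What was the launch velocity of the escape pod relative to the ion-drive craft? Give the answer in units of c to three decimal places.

+0.719c

Invert the composition law: u' = (u − v)/(1 − uv/c²).
u' = (0.946 − 0.710) / (1 − (0.946)(0.710)) = 0.2360/0.3283 = 0.7188.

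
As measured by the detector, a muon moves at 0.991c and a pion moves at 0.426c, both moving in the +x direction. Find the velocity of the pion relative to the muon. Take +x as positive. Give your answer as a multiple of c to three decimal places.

-0.978c

β_A = 0.991, β_B = 0.426.
Transform to A's frame with the inverse velocity-addition law: u' = (u − v)/(1 − uv/c²), taking u = β_B and v = β_A.
u' = (0.426 − 0.991) / (1 − (0.991)(0.426)) = -0.5650/0.5778 = -0.9778.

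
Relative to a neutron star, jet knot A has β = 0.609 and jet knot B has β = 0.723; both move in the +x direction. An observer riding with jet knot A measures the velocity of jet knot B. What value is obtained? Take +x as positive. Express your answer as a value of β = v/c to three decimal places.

β_A = 0.609, β_B = 0.723.
Transform to A's frame with the inverse velocity-addition law: u' = (u − v)/(1 − uv/c²), taking u = β_B and v = β_A.
u' = (0.723 − 0.609) / (1 − (0.609)(0.723)) = 0.1140/0.5597 = 0.2037.

β = +0.204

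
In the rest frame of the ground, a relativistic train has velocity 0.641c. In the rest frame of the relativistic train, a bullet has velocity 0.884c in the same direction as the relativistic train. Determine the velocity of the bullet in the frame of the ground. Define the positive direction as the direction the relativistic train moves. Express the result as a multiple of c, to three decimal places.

With v = 0.641 and u' = 0.884 (in units of c),
u = (u' + v)/(1 + u'v/c²):
u = (0.884 + 0.641) / (1 + 0.884·0.641) = 1.5250/1.5666 = 0.9734

0.973c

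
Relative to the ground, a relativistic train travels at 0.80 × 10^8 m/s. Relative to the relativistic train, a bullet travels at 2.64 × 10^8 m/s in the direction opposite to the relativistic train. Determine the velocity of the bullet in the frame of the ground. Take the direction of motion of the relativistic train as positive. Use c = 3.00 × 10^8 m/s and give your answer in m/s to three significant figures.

-2.40 × 10^8 m/s

In units of c (dividing by 3.00 × 10^8 m/s): v = 0.267, u' = -0.880.
u = (u' + v)/(1 + u'v/c²):
u = (-0.880 + 0.267) / (1 + (-0.880)·0.267) = -0.6133/0.7653 = -0.8014
Converting back: u = -0.8014 × 3.00 × 10^8 m/s.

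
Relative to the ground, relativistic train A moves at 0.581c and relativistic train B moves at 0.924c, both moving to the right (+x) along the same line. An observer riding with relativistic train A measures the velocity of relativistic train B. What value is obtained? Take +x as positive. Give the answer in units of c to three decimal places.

+0.741c

β_A = 0.581, β_B = 0.924.
Transform to A's frame with the inverse velocity-addition law: u' = (u − v)/(1 − uv/c²), taking u = β_B and v = β_A.
u' = (0.924 − 0.581) / (1 − (0.581)(0.924)) = 0.3430/0.4632 = 0.7406.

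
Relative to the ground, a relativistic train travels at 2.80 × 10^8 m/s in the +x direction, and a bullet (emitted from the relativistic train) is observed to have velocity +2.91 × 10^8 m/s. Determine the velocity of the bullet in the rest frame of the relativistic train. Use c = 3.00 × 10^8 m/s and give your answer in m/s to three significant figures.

+1.16 × 10^8 m/s

v = 0.933c, u = 0.970c.
Invert the composition law: u' = (u − v)/(1 − uv/c²).
u' = (0.970 − 0.933) / (1 − (0.970)(0.933)) = 0.0367/0.0947 = 0.3873.
u' = 0.3873 × 3.00 × 10^8 m/s.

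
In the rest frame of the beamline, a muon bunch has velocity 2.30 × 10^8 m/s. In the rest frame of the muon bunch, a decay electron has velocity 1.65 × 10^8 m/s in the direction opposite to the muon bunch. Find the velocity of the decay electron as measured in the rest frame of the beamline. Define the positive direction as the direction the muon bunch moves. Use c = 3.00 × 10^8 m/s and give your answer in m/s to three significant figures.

In units of c (dividing by 3.00 × 10^8 m/s): v = 0.767, u' = -0.550.
u = (u' + v)/(1 + u'v/c²):
u = (-0.550 + 0.767) / (1 + (-0.550)·0.767) = 0.2167/0.5783 = 0.3746
Converting back: u = 0.3746 × 3.00 × 10^8 m/s.

+1.12 × 10^8 m/s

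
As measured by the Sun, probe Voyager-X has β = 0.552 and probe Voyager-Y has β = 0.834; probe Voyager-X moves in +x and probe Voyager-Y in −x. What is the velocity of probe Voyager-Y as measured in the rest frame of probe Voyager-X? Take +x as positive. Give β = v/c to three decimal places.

β_A = 0.552, β_B = -0.834.
Transform to A's frame with the inverse velocity-addition law: u' = (u − v)/(1 − uv/c²), taking u = β_B and v = β_A.
u' = (-0.834 − 0.552) / (1 − (0.552)(-0.834)) = -1.3860/1.4604 = -0.9491.

β = -0.949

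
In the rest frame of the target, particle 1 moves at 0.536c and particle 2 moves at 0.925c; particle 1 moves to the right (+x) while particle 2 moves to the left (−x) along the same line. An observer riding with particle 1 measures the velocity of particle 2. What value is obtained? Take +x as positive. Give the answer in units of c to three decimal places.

β_A = 0.536, β_B = -0.925.
Transform to A's frame with the inverse velocity-addition law: u' = (u − v)/(1 − uv/c²), taking u = β_B and v = β_A.
u' = (-0.925 − 0.536) / (1 − (0.536)(-0.925)) = -1.4610/1.4958 = -0.9767.

-0.977c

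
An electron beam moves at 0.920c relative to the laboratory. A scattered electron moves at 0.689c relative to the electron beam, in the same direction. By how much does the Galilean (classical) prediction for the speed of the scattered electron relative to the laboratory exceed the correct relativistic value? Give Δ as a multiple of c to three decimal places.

Δ = 0.624c

Galilean: u_cl = 0.689 + 0.920 = 1.6090.
Relativistic: u_rel = (0.689 + 0.920) / (1 + 0.689·0.920) = 1.6090/1.6339 = 0.9848.
Δ = 1.6090 − 0.9848 = 0.6242.
(The classical prediction exceeds c; the relativistic result does not.)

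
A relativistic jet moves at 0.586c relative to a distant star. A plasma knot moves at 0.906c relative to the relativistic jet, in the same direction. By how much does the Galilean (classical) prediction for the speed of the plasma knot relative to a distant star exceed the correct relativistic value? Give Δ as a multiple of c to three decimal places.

Δ = 0.517c

Galilean: u_cl = 0.906 + 0.586 = 1.4920.
Relativistic: u_rel = (0.906 + 0.586) / (1 + 0.906·0.586) = 1.4920/1.5309 = 0.9746.
Δ = 1.4920 − 0.9746 = 0.5174.
(The classical prediction exceeds c; the relativistic result does not.)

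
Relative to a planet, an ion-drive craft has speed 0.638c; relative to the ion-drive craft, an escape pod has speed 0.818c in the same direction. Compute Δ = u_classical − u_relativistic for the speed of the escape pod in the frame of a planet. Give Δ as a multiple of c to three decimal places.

Δ = 0.499c

Galilean: u_cl = 0.818 + 0.638 = 1.4560.
Relativistic: u_rel = (0.818 + 0.638) / (1 + 0.818·0.638) = 1.4560/1.5219 = 0.9567.
Δ = 1.4560 − 0.9567 = 0.4993.
(The classical prediction exceeds c; the relativistic result does not.)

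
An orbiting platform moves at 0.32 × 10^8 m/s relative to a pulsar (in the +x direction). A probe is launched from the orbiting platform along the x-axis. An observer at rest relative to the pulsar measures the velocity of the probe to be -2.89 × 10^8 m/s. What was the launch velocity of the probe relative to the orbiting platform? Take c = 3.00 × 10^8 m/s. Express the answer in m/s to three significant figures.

-2.91 × 10^8 m/s

v = 0.107c, u = -0.963c.
Invert the composition law: u' = (u − v)/(1 − uv/c²).
u' = (-0.963 − 0.107) / (1 − (-0.963)(0.107)) = -1.0700/1.1028 = -0.9703.
u' = -0.9703 × 3.00 × 10^8 m/s.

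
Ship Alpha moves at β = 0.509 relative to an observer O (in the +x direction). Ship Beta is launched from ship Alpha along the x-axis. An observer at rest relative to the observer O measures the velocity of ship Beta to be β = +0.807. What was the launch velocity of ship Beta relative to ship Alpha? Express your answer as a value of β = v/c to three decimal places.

Invert the composition law: u' = (u − v)/(1 − uv/c²).
u' = (0.807 − 0.509) / (1 − (0.807)(0.509)) = 0.2980/0.5892 = 0.5057.

β = +0.506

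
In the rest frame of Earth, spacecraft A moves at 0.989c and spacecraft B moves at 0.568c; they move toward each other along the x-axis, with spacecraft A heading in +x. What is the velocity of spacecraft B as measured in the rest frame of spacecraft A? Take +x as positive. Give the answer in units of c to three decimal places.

-0.997c

β_A = 0.989, β_B = -0.568.
Transform to A's frame with the inverse velocity-addition law: u' = (u − v)/(1 − uv/c²), taking u = β_B and v = β_A.
u' = (-0.568 − 0.989) / (1 − (0.989)(-0.568)) = -1.5570/1.5618 = -0.9970.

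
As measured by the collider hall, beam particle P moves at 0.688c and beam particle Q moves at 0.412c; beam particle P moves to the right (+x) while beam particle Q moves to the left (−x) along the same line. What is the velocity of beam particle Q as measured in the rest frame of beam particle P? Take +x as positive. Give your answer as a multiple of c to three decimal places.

β_A = 0.688, β_B = -0.412.
Transform to A's frame with the inverse velocity-addition law: u' = (u − v)/(1 − uv/c²), taking u = β_B and v = β_A.
u' = (-0.412 − 0.688) / (1 − (0.688)(-0.412)) = -1.1000/1.2835 = -0.8571.

-0.857c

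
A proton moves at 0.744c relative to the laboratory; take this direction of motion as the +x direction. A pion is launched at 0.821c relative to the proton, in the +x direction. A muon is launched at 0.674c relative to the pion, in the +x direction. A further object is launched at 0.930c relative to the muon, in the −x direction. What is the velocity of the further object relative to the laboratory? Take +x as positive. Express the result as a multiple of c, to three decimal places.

+0.856c

Apply u = (u' + v)/(1 + u'v/c²) successively, working outward toward the laboratory.
Start: velocity of the proton relative to the laboratory = 0.7440c.
Compose with the pion (u' = 0.821 in the proton frame): u_1 = (0.821 + 0.744) / (1 + 0.821·0.744) = 1.5650/1.6108 = 0.9716.
Compose with the muon (u' = 0.674 in the pion frame): u_2 = (0.674 + 0.972) / (1 + 0.674·0.972) = 1.6456/1.6548 = 0.9944.
Compose with the further object (u' = -0.930 in the muon frame): u_3 = (-0.930 + 0.994) / (1 + (-0.930)·0.994) = 0.0644/0.0752 = 0.8562.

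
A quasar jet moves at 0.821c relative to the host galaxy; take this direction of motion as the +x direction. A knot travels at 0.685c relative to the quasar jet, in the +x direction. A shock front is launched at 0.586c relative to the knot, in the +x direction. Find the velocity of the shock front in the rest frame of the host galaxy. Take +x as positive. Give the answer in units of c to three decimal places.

Apply u = (u' + v)/(1 + u'v/c²) successively, working outward toward the host galaxy.
Start: velocity of the quasar jet relative to the host galaxy = 0.8210c.
Compose with the knot (u' = 0.685 in the quasar jet frame): u_1 = (0.685 + 0.821) / (1 + 0.685·0.821) = 1.5060/1.5624 = 0.9639.
Compose with the shock front (u' = 0.586 in the knot frame): u_2 = (0.586 + 0.964) / (1 + 0.586·0.964) = 1.5499/1.5649 = 0.9905.

0.990c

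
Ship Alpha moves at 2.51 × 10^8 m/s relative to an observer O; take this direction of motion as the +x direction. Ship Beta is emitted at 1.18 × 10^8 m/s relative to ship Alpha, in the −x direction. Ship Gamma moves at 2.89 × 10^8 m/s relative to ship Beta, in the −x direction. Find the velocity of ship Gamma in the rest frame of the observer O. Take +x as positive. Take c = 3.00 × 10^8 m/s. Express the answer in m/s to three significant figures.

Apply u = (u' + v)/(1 + u'v/c²) successively, working outward toward the observer O.
(Dividing each given speed by c = 3.00 × 10^8 m/s to work in units of c.)
Start: velocity of ship Alpha relative to the observer O = 0.8367c.
Compose with ship Beta (u' = -0.393 in ship Alpha frame): u_1 = (-0.393 + 0.837) / (1 + (-0.393)·0.837) = 0.4433/0.6709 = 0.6608.
Compose with ship Gamma (u' = -0.963 in ship Beta frame): u_2 = (-0.963 + 0.661) / (1 + (-0.963)·0.661) = -0.3025/0.3634 = -0.8324.
So u = -0.8324 × 3.00 × 10^8 m/s.

-2.50 × 10^8 m/s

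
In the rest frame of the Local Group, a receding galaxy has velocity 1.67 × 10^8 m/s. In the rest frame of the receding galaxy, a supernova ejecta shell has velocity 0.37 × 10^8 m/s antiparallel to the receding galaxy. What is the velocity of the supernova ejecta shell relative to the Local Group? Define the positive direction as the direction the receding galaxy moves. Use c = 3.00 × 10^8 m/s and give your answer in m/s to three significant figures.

In units of c (dividing by 3.00 × 10^8 m/s): v = 0.557, u' = -0.123.
u = (u' + v)/(1 + u'v/c²):
u = (-0.123 + 0.557) / (1 + (-0.123)·0.557) = 0.4333/0.9313 = 0.4653
Converting back: u = 0.4653 × 3.00 × 10^8 m/s.

+1.40 × 10^8 m/s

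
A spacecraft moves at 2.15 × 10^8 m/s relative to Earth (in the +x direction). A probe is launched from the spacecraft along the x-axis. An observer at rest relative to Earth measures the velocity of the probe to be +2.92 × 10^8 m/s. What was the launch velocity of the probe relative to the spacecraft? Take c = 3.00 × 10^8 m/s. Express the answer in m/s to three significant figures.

v = 0.717c, u = 0.973c.
Invert the composition law: u' = (u − v)/(1 − uv/c²).
u' = (0.973 − 0.717) / (1 − (0.973)(0.717)) = 0.2567/0.3024 = 0.8486.
u' = 0.8486 × 3.00 × 10^8 m/s.

+2.55 × 10^8 m/s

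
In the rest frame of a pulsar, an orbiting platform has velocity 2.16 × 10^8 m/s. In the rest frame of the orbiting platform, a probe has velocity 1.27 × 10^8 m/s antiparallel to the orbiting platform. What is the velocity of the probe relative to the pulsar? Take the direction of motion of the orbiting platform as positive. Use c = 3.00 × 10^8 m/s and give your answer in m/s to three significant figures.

In units of c (dividing by 3.00 × 10^8 m/s): v = 0.720, u' = -0.423.
u = (u' + v)/(1 + u'v/c²):
u = (-0.423 + 0.720) / (1 + (-0.423)·0.720) = 0.2967/0.6952 = 0.4267
Converting back: u = 0.4267 × 3.00 × 10^8 m/s.

+1.28 × 10^8 m/s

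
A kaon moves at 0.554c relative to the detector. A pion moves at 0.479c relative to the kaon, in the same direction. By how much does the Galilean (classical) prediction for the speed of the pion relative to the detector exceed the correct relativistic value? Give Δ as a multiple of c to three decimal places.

Δ = 0.217c

Galilean: u_cl = 0.479 + 0.554 = 1.0330.
Relativistic: u_rel = (0.479 + 0.554) / (1 + 0.479·0.554) = 1.0330/1.2654 = 0.8164.
Δ = 1.0330 − 0.8164 = 0.2166.
(The classical prediction exceeds c; the relativistic result does not.)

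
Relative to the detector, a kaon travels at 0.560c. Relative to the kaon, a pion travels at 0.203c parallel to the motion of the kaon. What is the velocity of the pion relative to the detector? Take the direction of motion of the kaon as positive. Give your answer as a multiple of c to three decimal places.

0.685c

With v = 0.560 and u' = 0.203 (in units of c),
u = (u' + v)/(1 + u'v/c²):
u = (0.203 + 0.560) / (1 + 0.203·0.560) = 0.7630/1.1137 = 0.6851
(Galilean addition would give +0.763c.)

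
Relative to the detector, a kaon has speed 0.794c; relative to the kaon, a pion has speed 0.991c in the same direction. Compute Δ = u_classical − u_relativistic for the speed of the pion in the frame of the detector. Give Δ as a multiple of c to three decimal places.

Δ = 0.786c

Galilean: u_cl = 0.991 + 0.794 = 1.7850.
Relativistic: u_rel = (0.991 + 0.794) / (1 + 0.991·0.794) = 1.7850/1.7869 = 0.9990.
Δ = 1.7850 − 0.9990 = 0.7860.
(The classical prediction exceeds c; the relativistic result does not.)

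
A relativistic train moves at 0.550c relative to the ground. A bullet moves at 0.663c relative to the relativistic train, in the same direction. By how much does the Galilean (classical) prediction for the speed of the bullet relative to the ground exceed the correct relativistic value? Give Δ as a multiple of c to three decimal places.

Galilean: u_cl = 0.663 + 0.550 = 1.2130.
Relativistic: u_rel = (0.663 + 0.550) / (1 + 0.663·0.550) = 1.2130/1.3646 = 0.8889.
Δ = 1.2130 − 0.8889 = 0.3241.
(The classical prediction exceeds c; the relativistic result does not.)

Δ = 0.324c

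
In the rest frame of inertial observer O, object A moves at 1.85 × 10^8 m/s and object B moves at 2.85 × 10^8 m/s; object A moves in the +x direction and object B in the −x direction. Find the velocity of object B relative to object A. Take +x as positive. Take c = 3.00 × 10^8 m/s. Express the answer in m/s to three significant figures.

β_A = 0.617, β_B = -0.950 (dividing each by c = 3.00 × 10^8 m/s).
Transform to A's frame with the inverse velocity-addition law: u' = (u − v)/(1 − uv/c²), taking u = β_B and v = β_A.
u' = (-0.950 − 0.617) / (1 − (0.617)(-0.950)) = -1.5667/1.5858 = -0.9879.
u' = -0.9879 × 3.00 × 10^8 m/s.

-2.96 × 10^8 m/s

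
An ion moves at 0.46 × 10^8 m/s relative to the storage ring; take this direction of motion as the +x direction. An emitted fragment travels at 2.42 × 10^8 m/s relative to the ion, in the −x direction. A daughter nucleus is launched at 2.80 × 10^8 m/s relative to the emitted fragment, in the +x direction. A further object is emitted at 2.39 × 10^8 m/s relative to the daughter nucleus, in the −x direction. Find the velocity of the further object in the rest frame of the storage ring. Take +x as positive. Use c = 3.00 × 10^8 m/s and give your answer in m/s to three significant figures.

-1.06 × 10^8 m/s

Apply u = (u' + v)/(1 + u'v/c²) successively, working outward toward the storage ring.
(Dividing each given speed by c = 3.00 × 10^8 m/s to work in units of c.)
Start: velocity of the ion relative to the storage ring = 0.1533c.
Compose with the emitted fragment (u' = -0.807 in the ion frame): u_1 = (-0.807 + 0.153) / (1 + (-0.807)·0.153) = -0.6533/0.8763 = -0.7455.
Compose with the daughter nucleus (u' = 0.933 in the emitted fragment frame): u_2 = (0.933 + (-0.746)) / (1 + 0.933·(-0.746)) = 0.1878/0.3042 = 0.6174.
Compose with the further object (u' = -0.797 in the daughter nucleus frame): u_3 = (-0.797 + 0.617) / (1 + (-0.797)·0.617) = -0.1793/0.5081 = -0.3528.
So u = -0.3528 × 3.00 × 10^8 m/s.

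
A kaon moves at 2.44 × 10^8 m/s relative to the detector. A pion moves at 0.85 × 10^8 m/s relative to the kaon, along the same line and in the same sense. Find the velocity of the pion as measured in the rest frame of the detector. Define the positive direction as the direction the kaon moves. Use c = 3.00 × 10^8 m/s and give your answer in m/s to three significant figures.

2.67 × 10^8 m/s

In units of c (dividing by 3.00 × 10^8 m/s): v = 0.813, u' = 0.283.
u = (u' + v)/(1 + u'v/c²):
u = (0.283 + 0.813) / (1 + 0.283·0.813) = 1.0967/1.2304 = 0.8913
Converting back: u = 0.8913 × 3.00 × 10^8 m/s.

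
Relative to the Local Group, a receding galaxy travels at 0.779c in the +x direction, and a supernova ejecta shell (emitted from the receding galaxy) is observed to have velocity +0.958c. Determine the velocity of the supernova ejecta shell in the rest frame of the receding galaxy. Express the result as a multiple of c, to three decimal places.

+0.706c

Invert the composition law: u' = (u − v)/(1 − uv/c²).
u' = (0.958 − 0.779) / (1 − (0.958)(0.779)) = 0.1790/0.2537 = 0.7055.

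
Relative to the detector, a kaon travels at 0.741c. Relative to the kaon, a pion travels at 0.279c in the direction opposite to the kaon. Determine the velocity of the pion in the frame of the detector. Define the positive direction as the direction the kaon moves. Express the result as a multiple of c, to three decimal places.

With v = 0.741 and u' = -0.279 (in units of c),
u = (u' + v)/(1 + u'v/c²):
u = (-0.279 + 0.741) / (1 + (-0.279)·0.741) = 0.4620/0.7933 = 0.5824
(Galilean addition would give +0.462c.)

+0.582c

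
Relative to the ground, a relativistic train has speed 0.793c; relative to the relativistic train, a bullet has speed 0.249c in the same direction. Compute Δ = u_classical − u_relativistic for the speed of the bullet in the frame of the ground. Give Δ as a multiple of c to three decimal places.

Galilean: u_cl = 0.249 + 0.793 = 1.0420.
Relativistic: u_rel = (0.249 + 0.793) / (1 + 0.249·0.793) = 1.0420/1.1975 = 0.8702.
Δ = 1.0420 − 0.8702 = 0.1718.
(The classical prediction exceeds c; the relativistic result does not.)

Δ = 0.172c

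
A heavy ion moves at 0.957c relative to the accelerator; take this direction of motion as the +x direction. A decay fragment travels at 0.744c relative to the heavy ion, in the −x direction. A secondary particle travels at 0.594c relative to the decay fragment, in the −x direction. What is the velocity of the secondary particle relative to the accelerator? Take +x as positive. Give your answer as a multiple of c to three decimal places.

Apply u = (u' + v)/(1 + u'v/c²) successively, working outward toward the accelerator.
Start: velocity of the heavy ion relative to the accelerator = 0.9570c.
Compose with the decay fragment (u' = -0.744 in the heavy ion frame): u_1 = (-0.744 + 0.957) / (1 + (-0.744)·0.957) = 0.2130/0.2880 = 0.7396.
Compose with the secondary particle (u' = -0.594 in the decay fragment frame): u_2 = (-0.594 + 0.740) / (1 + (-0.594)·0.740) = 0.1456/0.5607 = 0.2597.

+0.260c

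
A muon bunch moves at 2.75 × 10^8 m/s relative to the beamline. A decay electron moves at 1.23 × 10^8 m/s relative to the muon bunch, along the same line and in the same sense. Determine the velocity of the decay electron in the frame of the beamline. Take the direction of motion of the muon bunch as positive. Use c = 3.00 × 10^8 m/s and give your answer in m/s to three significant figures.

In units of c (dividing by 3.00 × 10^8 m/s): v = 0.917, u' = 0.410.
u = (u' + v)/(1 + u'v/c²):
u = (0.410 + 0.917) / (1 + 0.410·0.917) = 1.3267/1.3758 = 0.9643
Converting back: u = 0.9643 × 3.00 × 10^8 m/s.

2.89 × 10^8 m/s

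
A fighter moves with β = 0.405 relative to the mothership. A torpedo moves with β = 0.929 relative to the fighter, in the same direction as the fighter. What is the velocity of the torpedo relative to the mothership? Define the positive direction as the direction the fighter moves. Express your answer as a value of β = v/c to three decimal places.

β = 0.969

With v = 0.405 and u' = 0.929 (in units of c),
u = (u' + v)/(1 + u'v/c²):
u = (0.929 + 0.405) / (1 + 0.929·0.405) = 1.3340/1.3762 = 0.9693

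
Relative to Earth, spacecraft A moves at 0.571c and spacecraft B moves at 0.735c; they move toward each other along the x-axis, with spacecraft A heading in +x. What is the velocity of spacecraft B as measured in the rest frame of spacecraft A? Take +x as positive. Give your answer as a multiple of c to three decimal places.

β_A = 0.571, β_B = -0.735.
Transform to A's frame with the inverse velocity-addition law: u' = (u − v)/(1 − uv/c²), taking u = β_B and v = β_A.
u' = (-0.735 − 0.571) / (1 − (0.571)(-0.735)) = -1.3060/1.4197 = -0.9199.

-0.920c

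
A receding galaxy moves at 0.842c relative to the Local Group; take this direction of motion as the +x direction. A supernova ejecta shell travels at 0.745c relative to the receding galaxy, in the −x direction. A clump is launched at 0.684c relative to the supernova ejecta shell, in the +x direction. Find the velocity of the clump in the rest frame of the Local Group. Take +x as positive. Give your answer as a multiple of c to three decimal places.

+0.802c

Apply u = (u' + v)/(1 + u'v/c²) successively, working outward toward the Local Group.
Start: velocity of the receding galaxy relative to the Local Group = 0.8420c.
Compose with the supernova ejecta shell (u' = -0.745 in the receding galaxy frame): u_1 = (-0.745 + 0.842) / (1 + (-0.745)·0.842) = 0.0970/0.3727 = 0.2603.
Compose with the clump (u' = 0.684 in the supernova ejecta shell frame): u_2 = (0.684 + 0.260) / (1 + 0.684·0.260) = 0.9443/1.1780 = 0.8016.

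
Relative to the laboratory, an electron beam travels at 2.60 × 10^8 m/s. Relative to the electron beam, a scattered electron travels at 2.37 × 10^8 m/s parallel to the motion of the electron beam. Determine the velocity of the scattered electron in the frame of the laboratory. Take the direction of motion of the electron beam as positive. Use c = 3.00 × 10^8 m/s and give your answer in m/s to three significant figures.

In units of c (dividing by 3.00 × 10^8 m/s): v = 0.867, u' = 0.790.
u = (u' + v)/(1 + u'v/c²):
u = (0.790 + 0.867) / (1 + 0.790·0.867) = 1.6567/1.6847 = 0.9834
(Galilean addition would give +1.657c, exceeding c.)
Converting back: u = 0.9834 × 3.00 × 10^8 m/s.

2.95 × 10^8 m/s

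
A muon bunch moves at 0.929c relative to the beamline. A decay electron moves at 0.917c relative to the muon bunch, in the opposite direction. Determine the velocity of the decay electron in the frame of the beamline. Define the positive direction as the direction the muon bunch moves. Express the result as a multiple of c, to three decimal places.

With v = 0.929 and u' = -0.917 (in units of c),
u = (u' + v)/(1 + u'v/c²):
u = (-0.917 + 0.929) / (1 + (-0.917)·0.929) = 0.0120/0.1481 = 0.0810

+0.081c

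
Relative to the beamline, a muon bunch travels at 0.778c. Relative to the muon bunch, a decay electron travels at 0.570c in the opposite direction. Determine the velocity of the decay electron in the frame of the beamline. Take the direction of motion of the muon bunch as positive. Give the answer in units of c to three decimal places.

With v = 0.778 and u' = -0.570 (in units of c),
u = (u' + v)/(1 + u'v/c²):
u = (-0.570 + 0.778) / (1 + (-0.570)·0.778) = 0.2080/0.5565 = 0.3737

+0.374c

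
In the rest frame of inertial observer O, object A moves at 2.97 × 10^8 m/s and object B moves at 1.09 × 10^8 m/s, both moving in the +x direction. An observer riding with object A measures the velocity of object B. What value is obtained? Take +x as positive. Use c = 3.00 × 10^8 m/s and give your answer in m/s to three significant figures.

β_A = 0.990, β_B = 0.363 (dividing each by c = 3.00 × 10^8 m/s).
Transform to A's frame with the inverse velocity-addition law: u' = (u − v)/(1 − uv/c²), taking u = β_B and v = β_A.
u' = (0.363 − 0.990) / (1 − (0.990)(0.363)) = -0.6267/0.6403 = -0.9787.
u' = -0.9787 × 3.00 × 10^8 m/s.

-2.94 × 10^8 m/s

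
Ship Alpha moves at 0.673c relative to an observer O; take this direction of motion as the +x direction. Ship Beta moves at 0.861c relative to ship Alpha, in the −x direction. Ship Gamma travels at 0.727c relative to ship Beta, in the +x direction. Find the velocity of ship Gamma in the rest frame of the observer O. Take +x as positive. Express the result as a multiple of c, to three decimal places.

+0.415c

Apply u = (u' + v)/(1 + u'v/c²) successively, working outward toward the observer O.
Start: velocity of ship Alpha relative to the observer O = 0.6730c.
Compose with ship Beta (u' = -0.861 in ship Alpha frame): u_1 = (-0.861 + 0.673) / (1 + (-0.861)·0.673) = -0.1880/0.4205 = -0.4470.
Compose with ship Gamma (u' = 0.727 in ship Beta frame): u_2 = (0.727 + (-0.447)) / (1 + 0.727·(-0.447)) = 0.2800/0.6750 = 0.4148.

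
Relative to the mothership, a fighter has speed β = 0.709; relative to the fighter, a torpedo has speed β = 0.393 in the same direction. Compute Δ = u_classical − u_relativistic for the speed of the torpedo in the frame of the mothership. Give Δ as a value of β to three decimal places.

Δ = 0.240

Galilean: u_cl = 0.393 + 0.709 = 1.1020.
Relativistic: u_rel = (0.393 + 0.709) / (1 + 0.393·0.709) = 1.1020/1.2786 = 0.8619.
Δ = 1.1020 − 0.8619 = 0.2401.
(The classical prediction exceeds c; the relativistic result does not.)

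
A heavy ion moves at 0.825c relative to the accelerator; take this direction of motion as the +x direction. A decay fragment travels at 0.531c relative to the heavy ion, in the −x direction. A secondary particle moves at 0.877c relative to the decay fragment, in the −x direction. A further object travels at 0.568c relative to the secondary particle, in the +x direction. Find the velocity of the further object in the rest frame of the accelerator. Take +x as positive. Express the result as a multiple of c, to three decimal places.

Apply u = (u' + v)/(1 + u'v/c²) successively, working outward toward the accelerator.
Start: velocity of the heavy ion relative to the accelerator = 0.8250c.
Compose with the decay fragment (u' = -0.531 in the heavy ion frame): u_1 = (-0.531 + 0.825) / (1 + (-0.531)·0.825) = 0.2940/0.5619 = 0.5232.
Compose with the secondary particle (u' = -0.877 in the decay fragment frame): u_2 = (-0.877 + 0.523) / (1 + (-0.877)·0.523) = -0.3538/0.5412 = -0.6538.
Compose with the further object (u' = 0.568 in the secondary particle frame): u_3 = (0.568 + (-0.654)) / (1 + 0.568·(-0.654)) = -0.0858/0.6286 = -0.1365.

-0.136c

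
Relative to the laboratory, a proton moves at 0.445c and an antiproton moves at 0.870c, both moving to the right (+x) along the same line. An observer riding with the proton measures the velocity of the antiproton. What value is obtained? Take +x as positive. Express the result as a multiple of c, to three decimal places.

β_A = 0.445, β_B = 0.870.
Transform to A's frame with the inverse velocity-addition law: u' = (u − v)/(1 − uv/c²), taking u = β_B and v = β_A.
u' = (0.870 − 0.445) / (1 − (0.445)(0.870)) = 0.4250/0.6129 = 0.6935.

+0.693c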